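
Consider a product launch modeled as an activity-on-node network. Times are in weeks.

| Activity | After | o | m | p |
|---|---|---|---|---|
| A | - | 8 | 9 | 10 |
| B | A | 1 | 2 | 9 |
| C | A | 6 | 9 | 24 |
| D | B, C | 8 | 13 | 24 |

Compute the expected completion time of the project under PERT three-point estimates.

te_A = (8 + 4·9 + 10)/6 = 54/6 = 9
te_B = (1 + 4·2 + 9)/6 = 18/6 = 3
te_C = (6 + 4·9 + 24)/6 = 66/6 = 11
te_D = (8 + 4·13 + 24)/6 = 84/6 = 14

Forward pass:
ES_A = 0; EF_A = 9
ES_B = 9; EF_B = 9+3 = 12
ES_C = 9; EF_C = 9+11 = 20
ES_D = max(EF_B=12, EF_C=20) = 20; EF_D = 20+14 = 34
Expected project duration μ = 34 weeks. Critical path: A → C → D.

34 weeks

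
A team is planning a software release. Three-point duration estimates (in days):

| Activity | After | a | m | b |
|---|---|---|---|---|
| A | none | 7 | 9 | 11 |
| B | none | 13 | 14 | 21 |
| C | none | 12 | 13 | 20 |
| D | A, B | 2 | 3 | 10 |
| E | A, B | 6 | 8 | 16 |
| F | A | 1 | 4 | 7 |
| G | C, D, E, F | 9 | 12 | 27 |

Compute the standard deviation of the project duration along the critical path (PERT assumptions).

3.68 days

te_A = (7 + 4·9 + 11)/6 = 54/6 = 9; σ²_A = ((11−7)/6)² = 0.444
te_B = (13 + 4·14 + 21)/6 = 90/6 = 15; σ²_B = ((21−13)/6)² = 1.778
te_C = (12 + 4·13 + 20)/6 = 84/6 = 14; σ²_C = ((20−12)/6)² = 1.778
te_D = (2 + 4·3 + 10)/6 = 24/6 = 4; σ²_D = ((10−2)/6)² = 1.778
te_E = (6 + 4·8 + 16)/6 = 54/6 = 9; σ²_E = ((16−6)/6)² = 2.778
te_F = (1 + 4·4 + 7)/6 = 24/6 = 4; σ²_F = ((7−1)/6)² = 1.000
te_G = (9 + 4·12 + 27)/6 = 84/6 = 14; σ²_G = ((27−9)/6)² = 9.000

Forward pass:
ES_A = 0; EF_A = 9
ES_B = 0; EF_B = 15
ES_C = 0; EF_C = 14
ES_D = max(EF_A=9, EF_B=15) = 15; EF_D = 15+4 = 19
ES_E = max(EF_A=9, EF_B=15) = 15; EF_E = 15+9 = 24
ES_F = 9; EF_F = 9+4 = 13
ES_G = max(EF_C=14, EF_D=19, EF_E=24, EF_F=13) = 24; EF_G = 24+14 = 38
Expected project duration μ = 38 days. Critical path: B → E → G.

Variance along critical path = 1.778 + 2.778 + 9.000 = 13.556
σ = √13.556 = 3.682 days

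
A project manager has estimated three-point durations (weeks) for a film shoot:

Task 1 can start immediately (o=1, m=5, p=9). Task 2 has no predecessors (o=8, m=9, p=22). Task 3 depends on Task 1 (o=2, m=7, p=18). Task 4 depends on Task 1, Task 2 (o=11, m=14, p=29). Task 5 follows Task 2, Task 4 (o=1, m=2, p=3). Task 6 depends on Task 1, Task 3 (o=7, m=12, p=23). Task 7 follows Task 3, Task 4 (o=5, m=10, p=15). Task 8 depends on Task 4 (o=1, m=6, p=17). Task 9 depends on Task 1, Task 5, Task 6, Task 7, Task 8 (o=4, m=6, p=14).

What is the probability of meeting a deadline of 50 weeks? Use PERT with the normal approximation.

0.910

te_Task 1 = (1 + 4·5 + 9)/6 = 30/6 = 5; σ²_Task 1 = ((9−1)/6)² = 1.778
te_Task 2 = (8 + 4·9 + 22)/6 = 66/6 = 11; σ²_Task 2 = ((22−8)/6)² = 5.444
te_Task 3 = (2 + 4·7 + 18)/6 = 48/6 = 8; σ²_Task 3 = ((18−2)/6)² = 7.111
te_Task 4 = (11 + 4·14 + 29)/6 = 96/6 = 16; σ²_Task 4 = ((29−11)/6)² = 9.000
te_Task 5 = (1 + 4·2 + 3)/6 = 12/6 = 2; σ²_Task 5 = ((3−1)/6)² = 0.111
te_Task 6 = (7 + 4·12 + 23)/6 = 78/6 = 13; σ²_Task 6 = ((23−7)/6)² = 7.111
te_Task 7 = (5 + 4·10 + 15)/6 = 60/6 = 10; σ²_Task 7 = ((15−5)/6)² = 2.778
te_Task 8 = (1 + 4·6 + 17)/6 = 42/6 = 7; σ²_Task 8 = ((17−1)/6)² = 7.111
te_Task 9 = (4 + 4·6 + 14)/6 = 42/6 = 7; σ²_Task 9 = ((14−4)/6)² = 2.778

Forward pass:
ES_Task 1 = 0; EF_Task 1 = 5
ES_Task 2 = 0; EF_Task 2 = 11
ES_Task 3 = 5; EF_Task 3 = 5+8 = 13
ES_Task 4 = max(EF_Task 1=5, EF_Task 2=11) = 11; EF_Task 4 = 11+16 = 27
ES_Task 5 = max(EF_Task 2=11, EF_Task 4=27) = 27; EF_Task 5 = 27+2 = 29
ES_Task 6 = max(EF_Task 1=5, EF_Task 3=13) = 13; EF_Task 6 = 13+13 = 26
ES_Task 7 = max(EF_Task 3=13, EF_Task 4=27) = 27; EF_Task 7 = 27+10 = 37
ES_Task 8 = 27; EF_Task 8 = 27+7 = 34
ES_Task 9 = max(EF_Task 1=5, EF_Task 5=29, EF_Task 6=26, EF_Task 7=37, EF_Task 8=34) = 37; EF_Task 9 = 37+7 = 44
Expected project duration μ = 44 weeks. Critical path: Task 2 → Task 4 → Task 7 → Task 9.

Variance along critical path = 5.444 + 9.000 + 2.778 + 2.778 = 20.000; σ = √20.000 = 4.472 weeks.
Z = (50 − 44) / 4.472 = 1.342
P(T ≤ 50) = Φ(1.342) ≈ 0.910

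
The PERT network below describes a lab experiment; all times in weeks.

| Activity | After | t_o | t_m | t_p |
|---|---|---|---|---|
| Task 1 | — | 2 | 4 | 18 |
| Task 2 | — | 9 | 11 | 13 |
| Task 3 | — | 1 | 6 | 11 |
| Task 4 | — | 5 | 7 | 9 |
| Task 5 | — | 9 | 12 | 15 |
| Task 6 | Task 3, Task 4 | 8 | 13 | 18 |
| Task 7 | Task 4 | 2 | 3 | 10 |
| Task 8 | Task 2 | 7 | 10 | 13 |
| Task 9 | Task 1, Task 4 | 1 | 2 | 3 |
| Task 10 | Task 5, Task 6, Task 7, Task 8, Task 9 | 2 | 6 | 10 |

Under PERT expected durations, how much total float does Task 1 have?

te_Task 1 = (2 + 4·4 + 18)/6 = 36/6 = 6
te_Task 2 = (9 + 4·11 + 13)/6 = 66/6 = 11
te_Task 3 = (1 + 4·6 + 11)/6 = 36/6 = 6
te_Task 4 = (5 + 4·7 + 9)/6 = 42/6 = 7
te_Task 5 = (9 + 4·12 + 15)/6 = 72/6 = 12
te_Task 6 = (8 + 4·13 + 18)/6 = 78/6 = 13
te_Task 7 = (2 + 4·3 + 10)/6 = 24/6 = 4
te_Task 8 = (7 + 4·10 + 13)/6 = 60/6 = 10
te_Task 9 = (1 + 4·2 + 3)/6 = 12/6 = 2
te_Task 10 = (2 + 4·6 + 10)/6 = 36/6 = 6

Forward pass:
ES_Task 1 = 0; EF_Task 1 = 6
ES_Task 2 = 0; EF_Task 2 = 11
ES_Task 3 = 0; EF_Task 3 = 6
ES_Task 4 = 0; EF_Task 4 = 7
ES_Task 5 = 0; EF_Task 5 = 12
ES_Task 6 = max(EF_Task 3=6, EF_Task 4=7) = 7; EF_Task 6 = 7+13 = 20
ES_Task 7 = 7; EF_Task 7 = 7+4 = 11
ES_Task 8 = 11; EF_Task 8 = 11+10 = 21
ES_Task 9 = max(EF_Task 1=6, EF_Task 4=7) = 7; EF_Task 9 = 7+2 = 9
ES_Task 10 = max(EF_Task 5=12, EF_Task 6=20, EF_Task 7=11, EF_Task 8=21, EF_Task 9=9) = 21; EF_Task 10 = 21+6 = 27
Expected project duration μ = 27 weeks. Critical path: Task 2 → Task 8 → Task 10.

Backward pass:
LF_Task 10 = 27; LS_Task 10 = 27−6 = 21
LF_Task 9 = LS_Task 10 = 21; LS_Task 9 = 21−2 = 19
LF_Task 8 = LS_Task 10 = 21; LS_Task 8 = 21−10 = 11
LF_Task 7 = LS_Task 10 = 21; LS_Task 7 = 21−4 = 17
LF_Task 6 = LS_Task 10 = 21; LS_Task 6 = 21−13 = 8
LF_Task 5 = LS_Task 10 = 21; LS_Task 5 = 21−12 = 9
LF_Task 4 = min(LS_Task 6=8, LS_Task 7=17, LS_Task 9=19) = 8; LS_Task 4 = 8−7 = 1
LF_Task 3 = LS_Task 6 = 8; LS_Task 3 = 8−6 = 2
LF_Task 2 = LS_Task 8 = 11; LS_Task 2 = 11−11 = 0
LF_Task 1 = LS_Task 9 = 19; LS_Task 1 = 19−6 = 13
Slack_Task 1 = LS_Task 1 − ES_Task 1 = 13 − 0 = 13

13 weeks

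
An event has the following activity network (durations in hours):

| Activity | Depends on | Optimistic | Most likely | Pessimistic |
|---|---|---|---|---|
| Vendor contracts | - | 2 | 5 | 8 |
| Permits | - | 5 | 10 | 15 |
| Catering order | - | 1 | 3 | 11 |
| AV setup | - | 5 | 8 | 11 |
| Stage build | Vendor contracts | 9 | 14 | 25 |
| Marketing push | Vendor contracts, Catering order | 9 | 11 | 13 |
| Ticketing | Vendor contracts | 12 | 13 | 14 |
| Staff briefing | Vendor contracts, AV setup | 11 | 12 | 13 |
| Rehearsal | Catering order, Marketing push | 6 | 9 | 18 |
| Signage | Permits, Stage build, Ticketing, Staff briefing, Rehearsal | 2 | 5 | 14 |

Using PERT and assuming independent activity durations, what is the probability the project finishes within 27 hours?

te_Vendor contracts = (2 + 4·5 + 8)/6 = 30/6 = 5; σ²_Vendor contracts = ((8−2)/6)² = 1.000
te_Permits = (5 + 4·10 + 15)/6 = 60/6 = 10; σ²_Permits = ((15−5)/6)² = 2.778
te_Catering order = (1 + 4·3 + 11)/6 = 24/6 = 4; σ²_Catering order = ((11−1)/6)² = 2.778
te_AV setup = (5 + 4·8 + 11)/6 = 48/6 = 8; σ²_AV setup = ((11−5)/6)² = 1.000
te_Stage build = (9 + 4·14 + 25)/6 = 90/6 = 15; σ²_Stage build = ((25−9)/6)² = 7.111
te_Marketing push = (9 + 4·11 + 13)/6 = 66/6 = 11; σ²_Marketing push = ((13−9)/6)² = 0.444
te_Ticketing = (12 + 4·13 + 14)/6 = 78/6 = 13; σ²_Ticketing = ((14−12)/6)² = 0.111
te_Staff briefing = (11 + 4·12 + 13)/6 = 72/6 = 12; σ²_Staff briefing = ((13−11)/6)² = 0.111
te_Rehearsal = (6 + 4·9 + 18)/6 = 60/6 = 10; σ²_Rehearsal = ((18−6)/6)² = 4.000
te_Signage = (2 + 4·5 + 14)/6 = 36/6 = 6; σ²_Signage = ((14−2)/6)² = 4.000

Forward pass:
ES_Vendor contracts = 0; EF_Vendor contracts = 5
ES_Permits = 0; EF_Permits = 10
ES_Catering order = 0; EF_Catering order = 4
ES_AV setup = 0; EF_AV setup = 8
ES_Stage build = 5; EF_Stage build = 5+15 = 20
ES_Marketing push = max(EF_Vendor contracts=5, EF_Catering order=4) = 5; EF_Marketing push = 5+11 = 16
ES_Ticketing = 5; EF_Ticketing = 5+13 = 18
ES_Staff briefing = max(EF_Vendor contracts=5, EF_AV setup=8) = 8; EF_Staff briefing = 8+12 = 20
ES_Rehearsal = max(EF_Catering order=4, EF_Marketing push=16) = 16; EF_Rehearsal = 16+10 = 26
ES_Signage = max(EF_Permits=10, EF_Stage build=20, EF_Ticketing=18, EF_Staff briefing=20, EF_Rehearsal=26) = 26; EF_Signage = 26+6 = 32
Expected project duration μ = 32 hours. Critical path: Vendor contracts → Marketing push → Rehearsal → Signage.

Variance along critical path = 1.000 + 0.444 + 4.000 + 4.000 = 9.444; σ = √9.444 = 3.073 hours.
Z = (27 − 32) / 3.073 = -1.627
P(T ≤ 27) = Φ(-1.627) ≈ 0.052

0.052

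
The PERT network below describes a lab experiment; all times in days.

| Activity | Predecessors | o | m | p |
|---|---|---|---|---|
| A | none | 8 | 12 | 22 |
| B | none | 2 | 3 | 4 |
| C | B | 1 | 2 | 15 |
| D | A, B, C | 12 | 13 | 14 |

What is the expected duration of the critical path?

26 days

te_A = (8 + 4·12 + 22)/6 = 78/6 = 13
te_B = (2 + 4·3 + 4)/6 = 18/6 = 3
te_C = (1 + 4·2 + 15)/6 = 24/6 = 4
te_D = (12 + 4·13 + 14)/6 = 78/6 = 13

Forward pass:
ES_A = 0; EF_A = 13
ES_B = 0; EF_B = 3
ES_C = 3; EF_C = 3+4 = 7
ES_D = max(EF_A=13, EF_B=3, EF_C=7) = 13; EF_D = 13+13 = 26
Expected project duration μ = 26 days. Critical path: A → D.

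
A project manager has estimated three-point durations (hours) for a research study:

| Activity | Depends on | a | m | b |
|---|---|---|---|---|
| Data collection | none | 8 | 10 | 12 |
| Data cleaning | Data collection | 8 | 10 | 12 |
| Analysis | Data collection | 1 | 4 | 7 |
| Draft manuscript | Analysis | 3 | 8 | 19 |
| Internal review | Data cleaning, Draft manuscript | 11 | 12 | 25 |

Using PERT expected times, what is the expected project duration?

37 hours

te_Data collection = (8 + 4·10 + 12)/6 = 60/6 = 10
te_Data cleaning = (8 + 4·10 + 12)/6 = 60/6 = 10
te_Analysis = (1 + 4·4 + 7)/6 = 24/6 = 4
te_Draft manuscript = (3 + 4·8 + 19)/6 = 54/6 = 9
te_Internal review = (11 + 4·12 + 25)/6 = 84/6 = 14

Forward pass:
ES_Data collection = 0; EF_Data collection = 10
ES_Data cleaning = 10; EF_Data cleaning = 10+10 = 20
ES_Analysis = 10; EF_Analysis = 10+4 = 14
ES_Draft manuscript = 14; EF_Draft manuscript = 14+9 = 23
ES_Internal review = max(EF_Data cleaning=20, EF_Draft manuscript=23) = 23; EF_Internal review = 23+14 = 37
Expected project duration μ = 37 hours. Critical path: Data collection → Analysis → Draft manuscript → Internal review.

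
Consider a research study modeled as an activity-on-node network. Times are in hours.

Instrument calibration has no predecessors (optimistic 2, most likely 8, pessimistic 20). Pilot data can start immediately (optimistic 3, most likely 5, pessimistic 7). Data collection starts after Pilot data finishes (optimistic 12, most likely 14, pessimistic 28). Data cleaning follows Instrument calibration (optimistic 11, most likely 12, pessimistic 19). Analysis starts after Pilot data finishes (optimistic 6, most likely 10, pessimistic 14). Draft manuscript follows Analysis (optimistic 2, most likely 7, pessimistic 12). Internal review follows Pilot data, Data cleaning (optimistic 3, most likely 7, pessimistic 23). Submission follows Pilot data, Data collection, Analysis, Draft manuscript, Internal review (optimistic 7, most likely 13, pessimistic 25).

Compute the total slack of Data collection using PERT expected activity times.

10 hours

te_Instrument calibration = (2 + 4·8 + 20)/6 = 54/6 = 9
te_Pilot data = (3 + 4·5 + 7)/6 = 30/6 = 5
te_Data collection = (12 + 4·14 + 28)/6 = 96/6 = 16
te_Data cleaning = (11 + 4·12 + 19)/6 = 78/6 = 13
te_Analysis = (6 + 4·10 + 14)/6 = 60/6 = 10
te_Draft manuscript = (2 + 4·7 + 12)/6 = 42/6 = 7
te_Internal review = (3 + 4·7 + 23)/6 = 54/6 = 9
te_Submission = (7 + 4·13 + 25)/6 = 84/6 = 14

Forward pass:
ES_Instrument calibration = 0; EF_Instrument calibration = 9
ES_Pilot data = 0; EF_Pilot data = 5
ES_Data collection = 5; EF_Data collection = 5+16 = 21
ES_Data cleaning = 9; EF_Data cleaning = 9+13 = 22
ES_Analysis = 5; EF_Analysis = 5+10 = 15
ES_Draft manuscript = 15; EF_Draft manuscript = 15+7 = 22
ES_Internal review = max(EF_Pilot data=5, EF_Data cleaning=22) = 22; EF_Internal review = 22+9 = 31
ES_Submission = max(EF_Pilot data=5, EF_Data collection=21, EF_Analysis=15, EF_Draft manuscript=22, EF_Internal review=31) = 31; EF_Submission = 31+14 = 45
Expected project duration μ = 45 hours. Critical path: Instrument calibration → Data cleaning → Internal review → Submission.

Backward pass:
LF_Submission = 45; LS_Submission = 45−14 = 31
LF_Internal review = LS_Submission = 31; LS_Internal review = 31−9 = 22
LF_Draft manuscript = LS_Submission = 31; LS_Draft manuscript = 31−7 = 24
LF_Analysis = min(LS_Draft manuscript=24, LS_Submission=31) = 24; LS_Analysis = 24−10 = 14
LF_Data cleaning = LS_Internal review = 22; LS_Data cleaning = 22−13 = 9
LF_Data collection = LS_Submission = 31; LS_Data collection = 31−16 = 15
LF_Pilot data = min(LS_Data collection=15, LS_Analysis=14, LS_Internal review=22, LS_Submission=31) = 14; LS_Pilot data = 14−5 = 9
LF_Instrument calibration = LS_Data cleaning = 9; LS_Instrument calibration = 9−9 = 0
Slack_Data collection = LS_Data collection − ES_Data collection = 15 − 5 = 10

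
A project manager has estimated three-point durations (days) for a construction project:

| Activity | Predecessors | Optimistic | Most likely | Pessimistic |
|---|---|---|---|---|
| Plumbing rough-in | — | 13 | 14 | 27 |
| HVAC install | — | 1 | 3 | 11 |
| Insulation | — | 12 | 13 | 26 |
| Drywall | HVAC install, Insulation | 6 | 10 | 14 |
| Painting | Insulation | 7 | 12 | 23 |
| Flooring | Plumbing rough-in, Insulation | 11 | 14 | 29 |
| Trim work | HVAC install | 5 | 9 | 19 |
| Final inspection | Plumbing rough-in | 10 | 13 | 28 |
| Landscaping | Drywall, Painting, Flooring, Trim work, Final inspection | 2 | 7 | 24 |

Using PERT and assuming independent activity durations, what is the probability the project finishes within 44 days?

0.715

te_Plumbing rough-in = (13 + 4·14 + 27)/6 = 96/6 = 16; σ²_Plumbing rough-in = ((27−13)/6)² = 5.444
te_HVAC install = (1 + 4·3 + 11)/6 = 24/6 = 4; σ²_HVAC install = ((11−1)/6)² = 2.778
te_Insulation = (12 + 4·13 + 26)/6 = 90/6 = 15; σ²_Insulation = ((26−12)/6)² = 5.444
te_Drywall = (6 + 4·10 + 14)/6 = 60/6 = 10; σ²_Drywall = ((14−6)/6)² = 1.778
te_Painting = (7 + 4·12 + 23)/6 = 78/6 = 13; σ²_Painting = ((23−7)/6)² = 7.111
te_Flooring = (11 + 4·14 + 29)/6 = 96/6 = 16; σ²_Flooring = ((29−11)/6)² = 9.000
te_Trim work = (5 + 4·9 + 19)/6 = 60/6 = 10; σ²_Trim work = ((19−5)/6)² = 5.444
te_Final inspection = (10 + 4·13 + 28)/6 = 90/6 = 15; σ²_Final inspection = ((28−10)/6)² = 9.000
te_Landscaping = (2 + 4·7 + 24)/6 = 54/6 = 9; σ²_Landscaping = ((24−2)/6)² = 13.444

Forward pass:
ES_Plumbing rough-in = 0; EF_Plumbing rough-in = 16
ES_HVAC install = 0; EF_HVAC install = 4
ES_Insulation = 0; EF_Insulation = 15
ES_Drywall = max(EF_HVAC install=4, EF_Insulation=15) = 15; EF_Drywall = 15+10 = 25
ES_Painting = 15; EF_Painting = 15+13 = 28
ES_Flooring = max(EF_Plumbing rough-in=16, EF_Insulation=15) = 16; EF_Flooring = 16+16 = 32
ES_Trim work = 4; EF_Trim work = 4+10 = 14
ES_Final inspection = 16; EF_Final inspection = 16+15 = 31
ES_Landscaping = max(EF_Drywall=25, EF_Painting=28, EF_Flooring=32, EF_Trim work=14, EF_Final inspection=31) = 32; EF_Landscaping = 32+9 = 41
Expected project duration μ = 41 days. Critical path: Plumbing rough-in → Flooring → Landscaping.

Variance along critical path = 5.444 + 9.000 + 13.444 = 27.889; σ = √27.889 = 5.281 days.
Z = (44 − 41) / 5.281 = 0.568
P(T ≤ 44) = Φ(0.568) ≈ 0.715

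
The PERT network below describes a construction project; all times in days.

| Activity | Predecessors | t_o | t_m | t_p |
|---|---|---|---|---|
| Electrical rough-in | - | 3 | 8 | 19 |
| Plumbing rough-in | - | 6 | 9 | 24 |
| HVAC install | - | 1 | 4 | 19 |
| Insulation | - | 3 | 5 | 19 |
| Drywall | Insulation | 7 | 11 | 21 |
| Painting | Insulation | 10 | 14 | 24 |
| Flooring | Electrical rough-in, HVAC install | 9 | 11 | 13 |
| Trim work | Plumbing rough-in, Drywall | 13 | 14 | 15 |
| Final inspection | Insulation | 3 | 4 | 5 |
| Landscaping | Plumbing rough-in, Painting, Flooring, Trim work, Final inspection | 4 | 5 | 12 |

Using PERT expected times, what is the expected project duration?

te_Electrical rough-in = (3 + 4·8 + 19)/6 = 54/6 = 9
te_Plumbing rough-in = (6 + 4·9 + 24)/6 = 66/6 = 11
te_HVAC install = (1 + 4·4 + 19)/6 = 36/6 = 6
te_Insulation = (3 + 4·5 + 19)/6 = 42/6 = 7
te_Drywall = (7 + 4·11 + 21)/6 = 72/6 = 12
te_Painting = (10 + 4·14 + 24)/6 = 90/6 = 15
te_Flooring = (9 + 4·11 + 13)/6 = 66/6 = 11
te_Trim work = (13 + 4·14 + 15)/6 = 84/6 = 14
te_Final inspection = (3 + 4·4 + 5)/6 = 24/6 = 4
te_Landscaping = (4 + 4·5 + 12)/6 = 36/6 = 6

Forward pass:
ES_Electrical rough-in = 0; EF_Electrical rough-in = 9
ES_Plumbing rough-in = 0; EF_Plumbing rough-in = 11
ES_HVAC install = 0; EF_HVAC install = 6
ES_Insulation = 0; EF_Insulation = 7
ES_Drywall = 7; EF_Drywall = 7+12 = 19
ES_Painting = 7; EF_Painting = 7+15 = 22
ES_Flooring = max(EF_Electrical rough-in=9, EF_HVAC install=6) = 9; EF_Flooring = 9+11 = 20
ES_Trim work = max(EF_Plumbing rough-in=11, EF_Drywall=19) = 19; EF_Trim work = 19+14 = 33
ES_Final inspection = 7; EF_Final inspection = 7+4 = 11
ES_Landscaping = max(EF_Plumbing rough-in=11, EF_Painting=22, EF_Flooring=20, EF_Trim work=33, EF_Final inspection=11) = 33; EF_Landscaping = 33+6 = 39
Expected project duration μ = 39 days. Critical path: Insulation → Drywall → Trim work → Landscaping.

39 days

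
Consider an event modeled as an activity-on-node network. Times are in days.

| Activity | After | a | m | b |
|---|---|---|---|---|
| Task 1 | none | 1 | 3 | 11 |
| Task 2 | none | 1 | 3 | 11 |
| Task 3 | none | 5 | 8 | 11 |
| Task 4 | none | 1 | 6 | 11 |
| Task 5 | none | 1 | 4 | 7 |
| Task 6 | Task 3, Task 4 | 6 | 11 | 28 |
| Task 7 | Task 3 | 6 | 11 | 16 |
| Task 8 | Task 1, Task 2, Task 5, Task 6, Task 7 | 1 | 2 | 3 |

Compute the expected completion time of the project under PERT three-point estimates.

23 days

te_Task 1 = (1 + 4·3 + 11)/6 = 24/6 = 4
te_Task 2 = (1 + 4·3 + 11)/6 = 24/6 = 4
te_Task 3 = (5 + 4·8 + 11)/6 = 48/6 = 8
te_Task 4 = (1 + 4·6 + 11)/6 = 36/6 = 6
te_Task 5 = (1 + 4·4 + 7)/6 = 24/6 = 4
te_Task 6 = (6 + 4·11 + 28)/6 = 78/6 = 13
te_Task 7 = (6 + 4·11 + 16)/6 = 66/6 = 11
te_Task 8 = (1 + 4·2 + 3)/6 = 12/6 = 2

Forward pass:
ES_Task 1 = 0; EF_Task 1 = 4
ES_Task 2 = 0; EF_Task 2 = 4
ES_Task 3 = 0; EF_Task 3 = 8
ES_Task 4 = 0; EF_Task 4 = 6
ES_Task 5 = 0; EF_Task 5 = 4
ES_Task 6 = max(EF_Task 3=8, EF_Task 4=6) = 8; EF_Task 6 = 8+13 = 21
ES_Task 7 = 8; EF_Task 7 = 8+11 = 19
ES_Task 8 = max(EF_Task 1=4, EF_Task 2=4, EF_Task 5=4, EF_Task 6=21, EF_Task 7=19) = 21; EF_Task 8 = 21+2 = 23
Expected project duration μ = 23 days. Critical path: Task 3 → Task 6 → Task 8.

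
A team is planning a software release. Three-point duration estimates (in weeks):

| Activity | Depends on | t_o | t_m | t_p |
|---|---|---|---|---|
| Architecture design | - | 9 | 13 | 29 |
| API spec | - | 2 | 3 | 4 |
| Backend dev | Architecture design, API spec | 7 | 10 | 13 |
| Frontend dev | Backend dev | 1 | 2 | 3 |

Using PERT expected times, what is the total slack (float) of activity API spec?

12 weeks

te_Architecture design = (9 + 4·13 + 29)/6 = 90/6 = 15
te_API spec = (2 + 4·3 + 4)/6 = 18/6 = 3
te_Backend dev = (7 + 4·10 + 13)/6 = 60/6 = 10
te_Frontend dev = (1 + 4·2 + 3)/6 = 12/6 = 2

Forward pass:
ES_Architecture design = 0; EF_Architecture design = 15
ES_API spec = 0; EF_API spec = 3
ES_Backend dev = max(EF_Architecture design=15, EF_API spec=3) = 15; EF_Backend dev = 15+10 = 25
ES_Frontend dev = 25; EF_Frontend dev = 25+2 = 27
Expected project duration μ = 27 weeks. Critical path: Architecture design → Backend dev → Frontend dev.

Backward pass:
LF_Frontend dev = 27; LS_Frontend dev = 27−2 = 25
LF_Backend dev = LS_Frontend dev = 25; LS_Backend dev = 25−10 = 15
LF_API spec = LS_Backend dev = 15; LS_API spec = 15−3 = 12
LF_Architecture design = LS_Backend dev = 15; LS_Architecture design = 15−15 = 0
Slack_API spec = LS_API spec − ES_API spec = 12 − 0 = 12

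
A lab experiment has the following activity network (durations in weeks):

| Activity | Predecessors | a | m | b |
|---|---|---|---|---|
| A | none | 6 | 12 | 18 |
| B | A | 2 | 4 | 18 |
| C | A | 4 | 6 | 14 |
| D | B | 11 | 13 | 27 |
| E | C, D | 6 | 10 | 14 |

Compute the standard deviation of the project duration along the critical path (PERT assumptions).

4.47 weeks

te_A = (6 + 4·12 + 18)/6 = 72/6 = 12; σ²_A = ((18−6)/6)² = 4.000
te_B = (2 + 4·4 + 18)/6 = 36/6 = 6; σ²_B = ((18−2)/6)² = 7.111
te_C = (4 + 4·6 + 14)/6 = 42/6 = 7; σ²_C = ((14−4)/6)² = 2.778
te_D = (11 + 4·13 + 27)/6 = 90/6 = 15; σ²_D = ((27−11)/6)² = 7.111
te_E = (6 + 4·10 + 14)/6 = 60/6 = 10; σ²_E = ((14−6)/6)² = 1.778

Forward pass:
ES_A = 0; EF_A = 12
ES_B = 12; EF_B = 12+6 = 18
ES_C = 12; EF_C = 12+7 = 19
ES_D = 18; EF_D = 18+15 = 33
ES_E = max(EF_C=19, EF_D=33) = 33; EF_E = 33+10 = 43
Expected project duration μ = 43 weeks. Critical path: A → B → D → E.

Variance along critical path = 4.000 + 7.111 + 7.111 + 1.778 = 20.000
σ = √20.000 = 4.472 weeks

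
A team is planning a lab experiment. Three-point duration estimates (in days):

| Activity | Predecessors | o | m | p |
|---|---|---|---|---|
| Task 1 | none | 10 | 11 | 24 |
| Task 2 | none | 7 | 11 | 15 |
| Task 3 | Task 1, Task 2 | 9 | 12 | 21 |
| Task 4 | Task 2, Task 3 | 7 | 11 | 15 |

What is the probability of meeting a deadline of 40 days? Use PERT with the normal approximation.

0.815

te_Task 1 = (10 + 4·11 + 24)/6 = 78/6 = 13; σ²_Task 1 = ((24−10)/6)² = 5.444
te_Task 2 = (7 + 4·11 + 15)/6 = 66/6 = 11; σ²_Task 2 = ((15−7)/6)² = 1.778
te_Task 3 = (9 + 4·12 + 21)/6 = 78/6 = 13; σ²_Task 3 = ((21−9)/6)² = 4.000
te_Task 4 = (7 + 4·11 + 15)/6 = 66/6 = 11; σ²_Task 4 = ((15−7)/6)² = 1.778

Forward pass:
ES_Task 1 = 0; EF_Task 1 = 13
ES_Task 2 = 0; EF_Task 2 = 11
ES_Task 3 = max(EF_Task 1=13, EF_Task 2=11) = 13; EF_Task 3 = 13+13 = 26
ES_Task 4 = max(EF_Task 2=11, EF_Task 3=26) = 26; EF_Task 4 = 26+11 = 37
Expected project duration μ = 37 days. Critical path: Task 1 → Task 3 → Task 4.

Variance along critical path = 5.444 + 4.000 + 1.778 = 11.222; σ = √11.222 = 3.350 days.
Z = (40 − 37) / 3.350 = 0.896
P(T ≤ 40) = Φ(0.896) ≈ 0.815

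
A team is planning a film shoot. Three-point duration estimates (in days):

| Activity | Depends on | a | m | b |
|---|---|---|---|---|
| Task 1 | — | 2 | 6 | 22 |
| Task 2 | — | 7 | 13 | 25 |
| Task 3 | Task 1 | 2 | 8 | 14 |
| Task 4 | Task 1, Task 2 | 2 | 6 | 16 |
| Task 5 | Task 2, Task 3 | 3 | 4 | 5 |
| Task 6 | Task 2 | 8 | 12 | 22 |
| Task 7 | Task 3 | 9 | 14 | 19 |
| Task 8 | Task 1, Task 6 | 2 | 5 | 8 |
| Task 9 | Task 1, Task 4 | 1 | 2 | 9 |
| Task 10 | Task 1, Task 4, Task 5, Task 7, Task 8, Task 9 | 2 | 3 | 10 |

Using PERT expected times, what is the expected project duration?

te_Task 1 = (2 + 4·6 + 22)/6 = 48/6 = 8
te_Task 2 = (7 + 4·13 + 25)/6 = 84/6 = 14
te_Task 3 = (2 + 4·8 + 14)/6 = 48/6 = 8
te_Task 4 = (2 + 4·6 + 16)/6 = 42/6 = 7
te_Task 5 = (3 + 4·4 + 5)/6 = 24/6 = 4
te_Task 6 = (8 + 4·12 + 22)/6 = 78/6 = 13
te_Task 7 = (9 + 4·14 + 19)/6 = 84/6 = 14
te_Task 8 = (2 + 4·5 + 8)/6 = 30/6 = 5
te_Task 9 = (1 + 4·2 + 9)/6 = 18/6 = 3
te_Task 10 = (2 + 4·3 + 10)/6 = 24/6 = 4

Forward pass:
ES_Task 1 = 0; EF_Task 1 = 8
ES_Task 2 = 0; EF_Task 2 = 14
ES_Task 3 = 8; EF_Task 3 = 8+8 = 16
ES_Task 4 = max(EF_Task 1=8, EF_Task 2=14) = 14; EF_Task 4 = 14+7 = 21
ES_Task 5 = max(EF_Task 2=14, EF_Task 3=16) = 16; EF_Task 5 = 16+4 = 20
ES_Task 6 = 14; EF_Task 6 = 14+13 = 27
ES_Task 7 = 16; EF_Task 7 = 16+14 = 30
ES_Task 8 = max(EF_Task 1=8, EF_Task 6=27) = 27; EF_Task 8 = 27+5 = 32
ES_Task 9 = max(EF_Task 1=8, EF_Task 4=21) = 21; EF_Task 9 = 21+3 = 24
ES_Task 10 = max(EF_Task 1=8, EF_Task 4=21, EF_Task 5=20, EF_Task 7=30, EF_Task 8=32, EF_Task 9=24) = 32; EF_Task 10 = 32+4 = 36
Expected project duration μ = 36 days. Critical path: Task 2 → Task 6 → Task 8 → Task 10.

36 days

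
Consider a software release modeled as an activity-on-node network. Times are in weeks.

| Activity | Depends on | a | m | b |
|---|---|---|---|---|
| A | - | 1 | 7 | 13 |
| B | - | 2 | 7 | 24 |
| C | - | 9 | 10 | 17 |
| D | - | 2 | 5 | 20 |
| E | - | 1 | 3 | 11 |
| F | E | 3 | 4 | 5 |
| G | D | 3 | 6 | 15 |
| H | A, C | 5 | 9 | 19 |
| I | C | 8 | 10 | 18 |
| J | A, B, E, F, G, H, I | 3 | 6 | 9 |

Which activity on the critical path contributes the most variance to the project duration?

I

te_A = (1 + 4·7 + 13)/6 = 42/6 = 7; σ²_A = ((13−1)/6)² = 4.000
te_B = (2 + 4·7 + 24)/6 = 54/6 = 9; σ²_B = ((24−2)/6)² = 13.444
te_C = (9 + 4·10 + 17)/6 = 66/6 = 11; σ²_C = ((17−9)/6)² = 1.778
te_D = (2 + 4·5 + 20)/6 = 42/6 = 7; σ²_D = ((20−2)/6)² = 9.000
te_E = (1 + 4·3 + 11)/6 = 24/6 = 4; σ²_E = ((11−1)/6)² = 2.778
te_F = (3 + 4·4 + 5)/6 = 24/6 = 4; σ²_F = ((5−3)/6)² = 0.111
te_G = (3 + 4·6 + 15)/6 = 42/6 = 7; σ²_G = ((15−3)/6)² = 4.000
te_H = (5 + 4·9 + 19)/6 = 60/6 = 10; σ²_H = ((19−5)/6)² = 5.444
te_I = (8 + 4·10 + 18)/6 = 66/6 = 11; σ²_I = ((18−8)/6)² = 2.778
te_J = (3 + 4·6 + 9)/6 = 36/6 = 6; σ²_J = ((9−3)/6)² = 1.000

Forward pass:
ES_A = 0; EF_A = 7
ES_B = 0; EF_B = 9
ES_C = 0; EF_C = 11
ES_D = 0; EF_D = 7
ES_E = 0; EF_E = 4
ES_F = 4; EF_F = 4+4 = 8
ES_G = 7; EF_G = 7+7 = 14
ES_H = max(EF_A=7, EF_C=11) = 11; EF_H = 11+10 = 21
ES_I = 11; EF_I = 11+11 = 22
ES_J = max(EF_A=7, EF_B=9, EF_E=4, EF_F=8, EF_G=14, EF_H=21, EF_I=22) = 22; EF_J = 22+6 = 28
Expected project duration μ = 28 weeks. Critical path: C → I → J.

Variances on critical path: σ²_C=1.778, σ²_I=2.778, σ²_J=1.000.
Largest is σ²_I = 2.778.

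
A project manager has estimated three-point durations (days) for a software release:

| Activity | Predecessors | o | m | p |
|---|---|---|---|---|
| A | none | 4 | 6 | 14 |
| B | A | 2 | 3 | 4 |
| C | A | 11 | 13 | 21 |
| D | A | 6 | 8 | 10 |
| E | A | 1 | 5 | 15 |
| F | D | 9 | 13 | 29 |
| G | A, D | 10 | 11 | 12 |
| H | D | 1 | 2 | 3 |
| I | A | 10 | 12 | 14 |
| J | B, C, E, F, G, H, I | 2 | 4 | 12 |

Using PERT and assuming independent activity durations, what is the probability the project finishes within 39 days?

te_A = (4 + 4·6 + 14)/6 = 42/6 = 7; σ²_A = ((14−4)/6)² = 2.778
te_B = (2 + 4·3 + 4)/6 = 18/6 = 3; σ²_B = ((4−2)/6)² = 0.111
te_C = (11 + 4·13 + 21)/6 = 84/6 = 14; σ²_C = ((21−11)/6)² = 2.778
te_D = (6 + 4·8 + 10)/6 = 48/6 = 8; σ²_D = ((10−6)/6)² = 0.444
te_E = (1 + 4·5 + 15)/6 = 36/6 = 6; σ²_E = ((15−1)/6)² = 5.444
te_F = (9 + 4·13 + 29)/6 = 90/6 = 15; σ²_F = ((29−9)/6)² = 11.111
te_G = (10 + 4·11 + 12)/6 = 66/6 = 11; σ²_G = ((12−10)/6)² = 0.111
te_H = (1 + 4·2 + 3)/6 = 12/6 = 2; σ²_H = ((3−1)/6)² = 0.111
te_I = (10 + 4·12 + 14)/6 = 72/6 = 12; σ²_I = ((14−10)/6)² = 0.444
te_J = (2 + 4·4 + 12)/6 = 30/6 = 5; σ²_J = ((12−2)/6)² = 2.778

Forward pass:
ES_A = 0; EF_A = 7
ES_B = 7; EF_B = 7+3 = 10
ES_C = 7; EF_C = 7+14 = 21
ES_D = 7; EF_D = 7+8 = 15
ES_E = 7; EF_E = 7+6 = 13
ES_F = 15; EF_F = 15+15 = 30
ES_G = max(EF_A=7, EF_D=15) = 15; EF_G = 15+11 = 26
ES_H = 15; EF_H = 15+2 = 17
ES_I = 7; EF_I = 7+12 = 19
ES_J = max(EF_B=10, EF_C=21, EF_E=13, EF_F=30, EF_G=26, EF_H=17, EF_I=19) = 30; EF_J = 30+5 = 35
Expected project duration μ = 35 days. Critical path: A → D → F → J.

Variance along critical path = 2.778 + 0.444 + 11.111 + 2.778 = 17.111; σ = √17.111 = 4.137 days.
Z = (39 − 35) / 4.137 = 0.967
P(T ≤ 39) = Φ(0.967) ≈ 0.833

0.833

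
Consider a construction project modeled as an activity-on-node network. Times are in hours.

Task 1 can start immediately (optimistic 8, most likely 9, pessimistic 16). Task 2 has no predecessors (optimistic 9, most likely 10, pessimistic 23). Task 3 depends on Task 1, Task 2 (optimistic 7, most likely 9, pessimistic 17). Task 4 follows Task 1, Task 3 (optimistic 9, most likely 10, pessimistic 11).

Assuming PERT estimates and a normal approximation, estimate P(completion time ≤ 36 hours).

0.917

te_Task 1 = (8 + 4·9 + 16)/6 = 60/6 = 10; σ²_Task 1 = ((16−8)/6)² = 1.778
te_Task 2 = (9 + 4·10 + 23)/6 = 72/6 = 12; σ²_Task 2 = ((23−9)/6)² = 5.444
te_Task 3 = (7 + 4·9 + 17)/6 = 60/6 = 10; σ²_Task 3 = ((17−7)/6)² = 2.778
te_Task 4 = (9 + 4·10 + 11)/6 = 60/6 = 10; σ²_Task 4 = ((11−9)/6)² = 0.111

Forward pass:
ES_Task 1 = 0; EF_Task 1 = 10
ES_Task 2 = 0; EF_Task 2 = 12
ES_Task 3 = max(EF_Task 1=10, EF_Task 2=12) = 12; EF_Task 3 = 12+10 = 22
ES_Task 4 = max(EF_Task 1=10, EF_Task 3=22) = 22; EF_Task 4 = 22+10 = 32
Expected project duration μ = 32 hours. Critical path: Task 2 → Task 3 → Task 4.

Variance along critical path = 5.444 + 2.778 + 0.111 = 8.333; σ = √8.333 = 2.887 hours.
Z = (36 − 32) / 2.887 = 1.386
P(T ≤ 36) = Φ(1.386) ≈ 0.917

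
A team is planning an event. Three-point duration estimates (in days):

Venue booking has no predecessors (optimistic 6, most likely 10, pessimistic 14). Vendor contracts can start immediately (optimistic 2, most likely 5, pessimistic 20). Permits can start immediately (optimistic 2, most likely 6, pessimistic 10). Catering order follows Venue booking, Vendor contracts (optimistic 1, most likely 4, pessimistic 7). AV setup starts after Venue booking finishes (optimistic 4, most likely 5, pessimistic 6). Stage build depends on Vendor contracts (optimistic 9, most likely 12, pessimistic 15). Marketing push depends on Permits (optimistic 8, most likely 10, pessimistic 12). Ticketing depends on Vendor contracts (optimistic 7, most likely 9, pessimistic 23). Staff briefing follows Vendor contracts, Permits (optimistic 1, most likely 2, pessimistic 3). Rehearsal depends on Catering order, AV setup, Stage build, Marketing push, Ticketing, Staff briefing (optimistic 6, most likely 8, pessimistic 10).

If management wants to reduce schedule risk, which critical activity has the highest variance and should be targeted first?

te_Venue booking = (6 + 4·10 + 14)/6 = 60/6 = 10; σ²_Venue booking = ((14−6)/6)² = 1.778
te_Vendor contracts = (2 + 4·5 + 20)/6 = 42/6 = 7; σ²_Vendor contracts = ((20−2)/6)² = 9.000
te_Permits = (2 + 4·6 + 10)/6 = 36/6 = 6; σ²_Permits = ((10−2)/6)² = 1.778
te_Catering order = (1 + 4·4 + 7)/6 = 24/6 = 4; σ²_Catering order = ((7−1)/6)² = 1.000
te_AV setup = (4 + 4·5 + 6)/6 = 30/6 = 5; σ²_AV setup = ((6−4)/6)² = 0.111
te_Stage build = (9 + 4·12 + 15)/6 = 72/6 = 12; σ²_Stage build = ((15−9)/6)² = 1.000
te_Marketing push = (8 + 4·10 + 12)/6 = 60/6 = 10; σ²_Marketing push = ((12−8)/6)² = 0.444
te_Ticketing = (7 + 4·9 + 23)/6 = 66/6 = 11; σ²_Ticketing = ((23−7)/6)² = 7.111
te_Staff briefing = (1 + 4·2 + 3)/6 = 12/6 = 2; σ²_Staff briefing = ((3−1)/6)² = 0.111
te_Rehearsal = (6 + 4·8 + 10)/6 = 48/6 = 8; σ²_Rehearsal = ((10−6)/6)² = 0.444

Forward pass:
ES_Venue booking = 0; EF_Venue booking = 10
ES_Vendor contracts = 0; EF_Vendor contracts = 7
ES_Permits = 0; EF_Permits = 6
ES_Catering order = max(EF_Venue booking=10, EF_Vendor contracts=7) = 10; EF_Catering order = 10+4 = 14
ES_AV setup = 10; EF_AV setup = 10+5 = 15
ES_Stage build = 7; EF_Stage build = 7+12 = 19
ES_Marketing push = 6; EF_Marketing push = 6+10 = 16
ES_Ticketing = 7; EF_Ticketing = 7+11 = 18
ES_Staff briefing = max(EF_Vendor contracts=7, EF_Permits=6) = 7; EF_Staff briefing = 7+2 = 9
ES_Rehearsal = max(EF_Catering order=14, EF_AV setup=15, EF_Stage build=19, EF_Marketing push=16, EF_Ticketing=18, EF_Staff briefing=9) = 19; EF_Rehearsal = 19+8 = 27
Expected project duration μ = 27 days. Critical path: Vendor contracts → Stage build → Rehearsal.

Variances on critical path: σ²_Vendor contracts=9.000, σ²_Stage build=1.000, σ²_Rehearsal=0.444.
Largest is σ²_Vendor contracts = 9.000.

Vendor contracts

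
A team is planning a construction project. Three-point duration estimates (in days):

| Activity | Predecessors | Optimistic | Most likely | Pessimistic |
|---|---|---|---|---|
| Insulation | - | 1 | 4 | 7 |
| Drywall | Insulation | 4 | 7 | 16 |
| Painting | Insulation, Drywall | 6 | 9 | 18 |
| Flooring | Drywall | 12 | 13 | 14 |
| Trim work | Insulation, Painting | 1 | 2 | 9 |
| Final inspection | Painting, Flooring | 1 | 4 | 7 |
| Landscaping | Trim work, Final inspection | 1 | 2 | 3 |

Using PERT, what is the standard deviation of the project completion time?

2.49 days

te_Insulation = (1 + 4·4 + 7)/6 = 24/6 = 4; σ²_Insulation = ((7−1)/6)² = 1.000
te_Drywall = (4 + 4·7 + 16)/6 = 48/6 = 8; σ²_Drywall = ((16−4)/6)² = 4.000
te_Painting = (6 + 4·9 + 18)/6 = 60/6 = 10; σ²_Painting = ((18−6)/6)² = 4.000
te_Flooring = (12 + 4·13 + 14)/6 = 78/6 = 13; σ²_Flooring = ((14−12)/6)² = 0.111
te_Trim work = (1 + 4·2 + 9)/6 = 18/6 = 3; σ²_Trim work = ((9−1)/6)² = 1.778
te_Final inspection = (1 + 4·4 + 7)/6 = 24/6 = 4; σ²_Final inspection = ((7−1)/6)² = 1.000
te_Landscaping = (1 + 4·2 + 3)/6 = 12/6 = 2; σ²_Landscaping = ((3−1)/6)² = 0.111

Forward pass:
ES_Insulation = 0; EF_Insulation = 4
ES_Drywall = 4; EF_Drywall = 4+8 = 12
ES_Painting = max(EF_Insulation=4, EF_Drywall=12) = 12; EF_Painting = 12+10 = 22
ES_Flooring = 12; EF_Flooring = 12+13 = 25
ES_Trim work = max(EF_Insulation=4, EF_Painting=22) = 22; EF_Trim work = 22+3 = 25
ES_Final inspection = max(EF_Painting=22, EF_Flooring=25) = 25; EF_Final inspection = 25+4 = 29
ES_Landscaping = max(EF_Trim work=25, EF_Final inspection=29) = 29; EF_Landscaping = 29+2 = 31
Expected project duration μ = 31 days. Critical path: Insulation → Drywall → Flooring → Final inspection → Landscaping.

Variance along critical path = 1.000 + 4.000 + 0.111 + 1.000 + 0.111 = 6.222
σ = √6.222 = 2.494 days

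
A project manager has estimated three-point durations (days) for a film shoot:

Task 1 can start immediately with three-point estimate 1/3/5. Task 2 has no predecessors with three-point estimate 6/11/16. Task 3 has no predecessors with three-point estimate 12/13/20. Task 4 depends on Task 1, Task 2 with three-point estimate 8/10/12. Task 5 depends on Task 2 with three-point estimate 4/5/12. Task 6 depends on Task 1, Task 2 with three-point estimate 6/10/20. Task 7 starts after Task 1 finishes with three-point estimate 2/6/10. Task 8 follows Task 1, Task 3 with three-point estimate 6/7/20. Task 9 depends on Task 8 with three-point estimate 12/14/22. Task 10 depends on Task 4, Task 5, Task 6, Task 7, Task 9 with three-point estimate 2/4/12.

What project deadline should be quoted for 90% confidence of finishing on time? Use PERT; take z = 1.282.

47.6 days

te_Task 1 = (1 + 4·3 + 5)/6 = 18/6 = 3; σ²_Task 1 = ((5−1)/6)² = 0.444
te_Task 2 = (6 + 4·11 + 16)/6 = 66/6 = 11; σ²_Task 2 = ((16−6)/6)² = 2.778
te_Task 3 = (12 + 4·13 + 20)/6 = 84/6 = 14; σ²_Task 3 = ((20−12)/6)² = 1.778
te_Task 4 = (8 + 4·10 + 12)/6 = 60/6 = 10; σ²_Task 4 = ((12−8)/6)² = 0.444
te_Task 5 = (4 + 4·5 + 12)/6 = 36/6 = 6; σ²_Task 5 = ((12−4)/6)² = 1.778
te_Task 6 = (6 + 4·10 + 20)/6 = 66/6 = 11; σ²_Task 6 = ((20−6)/6)² = 5.444
te_Task 7 = (2 + 4·6 + 10)/6 = 36/6 = 6; σ²_Task 7 = ((10−2)/6)² = 1.778
te_Task 8 = (6 + 4·7 + 20)/6 = 54/6 = 9; σ²_Task 8 = ((20−6)/6)² = 5.444
te_Task 9 = (12 + 4·14 + 22)/6 = 90/6 = 15; σ²_Task 9 = ((22−12)/6)² = 2.778
te_Task 10 = (2 + 4·4 + 12)/6 = 30/6 = 5; σ²_Task 10 = ((12−2)/6)² = 2.778

Forward pass:
ES_Task 1 = 0; EF_Task 1 = 3
ES_Task 2 = 0; EF_Task 2 = 11
ES_Task 3 = 0; EF_Task 3 = 14
ES_Task 4 = max(EF_Task 1=3, EF_Task 2=11) = 11; EF_Task 4 = 11+10 = 21
ES_Task 5 = 11; EF_Task 5 = 11+6 = 17
ES_Task 6 = max(EF_Task 1=3, EF_Task 2=11) = 11; EF_Task 6 = 11+11 = 22
ES_Task 7 = 3; EF_Task 7 = 3+6 = 9
ES_Task 8 = max(EF_Task 1=3, EF_Task 3=14) = 14; EF_Task 8 = 14+9 = 23
ES_Task 9 = 23; EF_Task 9 = 23+15 = 38
ES_Task 10 = max(EF_Task 4=21, EF_Task 5=17, EF_Task 6=22, EF_Task 7=9, EF_Task 9=38) = 38; EF_Task 10 = 38+5 = 43
Expected project duration μ = 43 days. Critical path: Task 3 → Task 8 → Task 9 → Task 10.

Variance along critical path = 1.778 + 5.444 + 2.778 + 2.778 = 12.778; σ = 3.575 days.
D = μ + z·σ = 43 + 1.282·3.575 = 47.6 days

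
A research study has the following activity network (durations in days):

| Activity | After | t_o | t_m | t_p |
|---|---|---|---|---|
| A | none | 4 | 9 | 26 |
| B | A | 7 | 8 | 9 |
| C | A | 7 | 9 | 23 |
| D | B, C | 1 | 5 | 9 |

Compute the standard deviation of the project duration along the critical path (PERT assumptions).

te_A = (4 + 4·9 + 26)/6 = 66/6 = 11; σ²_A = ((26−4)/6)² = 13.444
te_B = (7 + 4·8 + 9)/6 = 48/6 = 8; σ²_B = ((9−7)/6)² = 0.111
te_C = (7 + 4·9 + 23)/6 = 66/6 = 11; σ²_C = ((23−7)/6)² = 7.111
te_D = (1 + 4·5 + 9)/6 = 30/6 = 5; σ²_D = ((9−1)/6)² = 1.778

Forward pass:
ES_A = 0; EF_A = 11
ES_B = 11; EF_B = 11+8 = 19
ES_C = 11; EF_C = 11+11 = 22
ES_D = max(EF_B=19, EF_C=22) = 22; EF_D = 22+5 = 27
Expected project duration μ = 27 days. Critical path: A → C → D.

Variance along critical path = 13.444 + 7.111 + 1.778 = 22.333
σ = √22.333 = 4.726 days

4.73 days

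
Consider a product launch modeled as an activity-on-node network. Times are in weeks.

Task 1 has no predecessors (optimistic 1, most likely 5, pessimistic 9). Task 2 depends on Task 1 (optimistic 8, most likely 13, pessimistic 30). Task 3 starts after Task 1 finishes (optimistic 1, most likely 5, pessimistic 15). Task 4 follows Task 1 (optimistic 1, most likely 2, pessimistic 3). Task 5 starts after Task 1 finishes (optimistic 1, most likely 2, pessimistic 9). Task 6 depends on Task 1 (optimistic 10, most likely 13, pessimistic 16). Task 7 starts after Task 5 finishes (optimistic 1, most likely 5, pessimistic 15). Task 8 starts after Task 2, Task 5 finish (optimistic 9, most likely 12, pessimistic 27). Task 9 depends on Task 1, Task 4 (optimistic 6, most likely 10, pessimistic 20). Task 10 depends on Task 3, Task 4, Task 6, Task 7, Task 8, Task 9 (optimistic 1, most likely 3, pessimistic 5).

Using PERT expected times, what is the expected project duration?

te_Task 1 = (1 + 4·5 + 9)/6 = 30/6 = 5
te_Task 2 = (8 + 4·13 + 30)/6 = 90/6 = 15
te_Task 3 = (1 + 4·5 + 15)/6 = 36/6 = 6
te_Task 4 = (1 + 4·2 + 3)/6 = 12/6 = 2
te_Task 5 = (1 + 4·2 + 9)/6 = 18/6 = 3
te_Task 6 = (10 + 4·13 + 16)/6 = 78/6 = 13
te_Task 7 = (1 + 4·5 + 15)/6 = 36/6 = 6
te_Task 8 = (9 + 4·12 + 27)/6 = 84/6 = 14
te_Task 9 = (6 + 4·10 + 20)/6 = 66/6 = 11
te_Task 10 = (1 + 4·3 + 5)/6 = 18/6 = 3

Forward pass:
ES_Task 1 = 0; EF_Task 1 = 5
ES_Task 2 = 5; EF_Task 2 = 5+15 = 20
ES_Task 3 = 5; EF_Task 3 = 5+6 = 11
ES_Task 4 = 5; EF_Task 4 = 5+2 = 7
ES_Task 5 = 5; EF_Task 5 = 5+3 = 8
ES_Task 6 = 5; EF_Task 6 = 5+13 = 18
ES_Task 7 = 8; EF_Task 7 = 8+6 = 14
ES_Task 8 = max(EF_Task 2=20, EF_Task 5=8) = 20; EF_Task 8 = 20+14 = 34
ES_Task 9 = max(EF_Task 1=5, EF_Task 4=7) = 7; EF_Task 9 = 7+11 = 18
ES_Task 10 = max(EF_Task 3=11, EF_Task 4=7, EF_Task 6=18, EF_Task 7=14, EF_Task 8=34, EF_Task 9=18) = 34; EF_Task 10 = 34+3 = 37
Expected project duration μ = 37 weeks. Critical path: Task 1 → Task 2 → Task 8 → Task 10.

37 weeks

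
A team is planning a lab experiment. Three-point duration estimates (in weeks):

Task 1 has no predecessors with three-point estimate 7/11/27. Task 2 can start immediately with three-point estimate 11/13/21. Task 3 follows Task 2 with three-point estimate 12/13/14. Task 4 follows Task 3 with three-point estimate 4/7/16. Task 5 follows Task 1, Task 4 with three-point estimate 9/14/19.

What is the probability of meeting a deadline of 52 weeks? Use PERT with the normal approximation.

0.833

te_Task 1 = (7 + 4·11 + 27)/6 = 78/6 = 13; σ²_Task 1 = ((27−7)/6)² = 11.111
te_Task 2 = (11 + 4·13 + 21)/6 = 84/6 = 14; σ²_Task 2 = ((21−11)/6)² = 2.778
te_Task 3 = (12 + 4·13 + 14)/6 = 78/6 = 13; σ²_Task 3 = ((14−12)/6)² = 0.111
te_Task 4 = (4 + 4·7 + 16)/6 = 48/6 = 8; σ²_Task 4 = ((16−4)/6)² = 4.000
te_Task 5 = (9 + 4·14 + 19)/6 = 84/6 = 14; σ²_Task 5 = ((19−9)/6)² = 2.778

Forward pass:
ES_Task 1 = 0; EF_Task 1 = 13
ES_Task 2 = 0; EF_Task 2 = 14
ES_Task 3 = 14; EF_Task 3 = 14+13 = 27
ES_Task 4 = 27; EF_Task 4 = 27+8 = 35
ES_Task 5 = max(EF_Task 1=13, EF_Task 4=35) = 35; EF_Task 5 = 35+14 = 49
Expected project duration μ = 49 weeks. Critical path: Task 2 → Task 3 → Task 4 → Task 5.

Variance along critical path = 2.778 + 0.111 + 4.000 + 2.778 = 9.667; σ = √9.667 = 3.109 weeks.
Z = (52 − 49) / 3.109 = 0.965
P(T ≤ 52) = Φ(0.965) ≈ 0.833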